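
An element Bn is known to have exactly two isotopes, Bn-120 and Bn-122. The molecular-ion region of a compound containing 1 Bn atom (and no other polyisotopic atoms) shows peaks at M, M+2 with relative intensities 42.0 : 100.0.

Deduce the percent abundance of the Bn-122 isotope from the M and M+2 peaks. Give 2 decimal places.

70.42%

Write p for the Bn-120 fraction. I(M+2)/I(M) = [C(1,1)·p^0·(1−p)] / p^1 = 1·(1−p)/p = 100.0/42.0 = 2.3810
(1−p)/p = 2.3810/1 = 2.3810  ⇒  p = 1/(1 + 2.3810) = 0.2958
Bn-120: 29.58%, Bn-122: 70.42%.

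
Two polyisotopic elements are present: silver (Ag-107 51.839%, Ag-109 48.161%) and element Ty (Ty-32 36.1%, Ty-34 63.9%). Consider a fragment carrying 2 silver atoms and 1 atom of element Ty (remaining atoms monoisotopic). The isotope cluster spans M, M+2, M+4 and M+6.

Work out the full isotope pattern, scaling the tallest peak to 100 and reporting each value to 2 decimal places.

Silver pattern (n=2): 0.26872819 : 0.49932362 : 0.23194819
Element Ty pattern (n=1): 0.3610 : 0.6390
Convolve the two distributions (both contribute in 2-u steps):
  M: 0.26872819×0.3610 = 0.097011
  M+2: 0.26872819×0.6390 + 0.49932362×0.3610 = 0.351973
  M+4: 0.49932362×0.6390 + 0.23194819×0.3610 = 0.402801
  M+6: 0.23194819×0.6390 = 0.148215
Scale to base peak (0.402801) = 100: 24.08 : 87.38 : 100.00 : 36.80

24.08 : 87.38 : 100.00 : 36.80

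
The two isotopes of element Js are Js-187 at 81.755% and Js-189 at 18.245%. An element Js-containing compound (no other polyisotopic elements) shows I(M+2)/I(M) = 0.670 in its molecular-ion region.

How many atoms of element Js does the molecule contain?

3

For n independent Js atoms, I(M+2)/I(M) = n · (abundance Js-189) / (abundance Js-187) = n · 0.18245/0.81755.
n = 0.670 × 0.81755/0.18245 = 3.00 ≈ 3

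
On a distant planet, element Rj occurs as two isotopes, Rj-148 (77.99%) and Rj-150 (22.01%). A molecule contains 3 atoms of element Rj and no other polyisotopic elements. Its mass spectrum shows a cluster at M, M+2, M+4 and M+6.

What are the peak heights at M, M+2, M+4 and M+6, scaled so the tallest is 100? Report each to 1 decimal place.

Each Rj atom is independently Rj-148 (p = 0.7799) or Rj-150 (q = 0.2201); the cluster is the binomial expansion (p + q)^3.
P(M) = 0.7799^3 = 0.474370
P(M+2) = 3 × 0.7799^2 × 0.2201^1 = 0.401624
P(M+4) = 3 × 0.7799^1 × 0.2201^2 = 0.113344
P(M+6) = 0.2201^3 = 0.010663
The M peak is largest (0.474370); scaling to 100 gives 100.0 : 84.7 : 23.9 : 2.2.

100.0 : 84.7 : 23.9 : 2.2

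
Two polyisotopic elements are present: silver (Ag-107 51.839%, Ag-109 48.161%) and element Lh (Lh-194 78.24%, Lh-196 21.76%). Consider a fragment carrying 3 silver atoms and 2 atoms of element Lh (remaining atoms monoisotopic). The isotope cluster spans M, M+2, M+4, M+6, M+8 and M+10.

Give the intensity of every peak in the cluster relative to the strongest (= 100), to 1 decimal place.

Silver pattern (n=3): 0.13930601 : 0.38826655 : 0.36071887 : 0.11170857
Element Lh pattern (n=2): 0.61214976 : 0.34050048 : 0.04734976
Convolve the two distributions (both contribute in 2-u steps):
  M: 0.13930601×0.61214976 = 0.085276
  M+2: 0.13930601×0.34050048 + 0.38826655×0.61214976 = 0.285111
  M+4: 0.13930601×0.04734976 + 0.38826655×0.34050048 + 0.36071887×0.61214976 = 0.359615
  M+6: 0.38826655×0.04734976 + 0.36071887×0.34050048 + 0.11170857×0.61214976 = 0.209592
  M+8: 0.36071887×0.04734976 + 0.11170857×0.34050048 = 0.055117
  M+10: 0.11170857×0.04734976 = 0.005289
Scale to base peak (0.359615) = 100: 23.7 : 79.3 : 100.0 : 58.3 : 15.3 : 1.5

23.7 : 79.3 : 100.0 : 58.3 : 15.3 : 1.5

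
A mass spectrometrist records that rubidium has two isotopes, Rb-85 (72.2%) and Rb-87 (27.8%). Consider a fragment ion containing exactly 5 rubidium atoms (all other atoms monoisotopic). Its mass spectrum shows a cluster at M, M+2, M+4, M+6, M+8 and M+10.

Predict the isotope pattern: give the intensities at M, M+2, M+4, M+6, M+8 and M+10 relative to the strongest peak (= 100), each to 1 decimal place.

Each Rb atom is independently Rb-85 (p = 0.722) or Rb-87 (q = 0.278); the cluster is the binomial expansion (p + q)^5.
P(M) = 0.722^5 = 0.196194
P(M+2) = 5 × 0.722^4 × 0.278^1 = 0.377714
P(M+4) = 10 × 0.722^3 × 0.278^2 = 0.290872
P(M+6) = 10 × 0.722^2 × 0.278^3 = 0.111998
P(M+8) = 5 × 0.722^1 × 0.278^4 = 0.021562
P(M+10) = 0.278^5 = 0.001660
The M+2 peak is largest (0.377714); scaling to 100 gives 51.9 : 100.0 : 77.0 : 29.7 : 5.7 : 0.4.

51.9 : 100.0 : 77.0 : 29.7 : 5.7 : 0.4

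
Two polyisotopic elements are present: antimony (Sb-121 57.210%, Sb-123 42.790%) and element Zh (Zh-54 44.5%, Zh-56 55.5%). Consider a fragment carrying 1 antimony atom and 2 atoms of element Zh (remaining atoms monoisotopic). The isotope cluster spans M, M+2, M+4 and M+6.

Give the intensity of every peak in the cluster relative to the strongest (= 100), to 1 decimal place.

Antimony pattern (n=1): 0.5721 : 0.4279
Element Zh pattern (n=2): 0.198025 : 0.49395 : 0.308025
Convolve the two distributions (both contribute in 2-u steps):
  M: 0.5721×0.198025 = 0.113290
  M+2: 0.5721×0.49395 + 0.4279×0.198025 = 0.367324
  M+4: 0.5721×0.308025 + 0.4279×0.49395 = 0.387582
  M+6: 0.4279×0.308025 = 0.131804
Scale to base peak (0.387582) = 100: 29.2 : 94.8 : 100.0 : 34.0

29.2 : 94.8 : 100.0 : 34.0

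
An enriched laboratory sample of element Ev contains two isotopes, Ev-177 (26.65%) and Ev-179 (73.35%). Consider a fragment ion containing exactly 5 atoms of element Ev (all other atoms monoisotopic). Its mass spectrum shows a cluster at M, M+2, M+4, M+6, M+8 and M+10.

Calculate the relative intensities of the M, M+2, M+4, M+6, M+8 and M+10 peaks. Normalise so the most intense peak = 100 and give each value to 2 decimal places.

0.35 : 4.80 : 26.40 : 72.67 : 100.00 : 55.05

The 5 Ev atoms are independent, so intensities follow the terms of (0.2665 + 0.7335)^5.
P(M) = 0.2665^5 = 0.001344
P(M+2) = 5 × 0.2665^4 × 0.7335^1 = 0.018499
P(M+4) = 10 × 0.2665^3 × 0.7335^2 = 0.101834
P(M+6) = 10 × 0.2665^2 × 0.7335^3 = 0.280282
P(M+8) = 5 × 0.2665^1 × 0.7335^4 = 0.385716
P(M+10) = 0.7335^5 = 0.212325
The M+8 peak is largest (0.385716); scaling to 100 gives 0.35 : 4.80 : 26.40 : 72.67 : 100.00 : 55.05.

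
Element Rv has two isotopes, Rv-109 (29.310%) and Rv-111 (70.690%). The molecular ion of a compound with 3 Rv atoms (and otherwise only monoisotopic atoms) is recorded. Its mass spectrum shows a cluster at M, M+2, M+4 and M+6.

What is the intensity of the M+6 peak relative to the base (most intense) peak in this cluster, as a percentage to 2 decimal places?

80.39%

Binomial terms of (0.29310 + 0.70690)^3: M 0.0252, M+2 0.1822, M+4 0.4394, M+6 0.3532 → M+4 is the base peak.
P(M+4) = C(3,2) × 0.29310^1 × 0.70690^2 = 3 × 0.2931 × 0.49970761 = 0.439393 (base)
P(M+6) = C(3,3) × 0.29310^0 × 0.70690^3 = 1 × 1.0000 × 0.35324331 = 0.353243
Relative intensity = 0.353243 / 0.439393 × 100 = 80.39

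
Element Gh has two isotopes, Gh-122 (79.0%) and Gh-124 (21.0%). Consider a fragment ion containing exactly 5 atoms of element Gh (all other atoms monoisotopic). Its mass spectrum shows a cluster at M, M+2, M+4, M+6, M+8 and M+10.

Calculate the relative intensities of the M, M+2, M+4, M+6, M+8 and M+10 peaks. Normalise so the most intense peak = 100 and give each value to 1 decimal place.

75.2 : 100.0 : 53.2 : 14.1 : 1.9 : 0.1

Each Gh atom is independently Gh-122 (p = 0.790) or Gh-124 (q = 0.210); the cluster is the binomial expansion (p + q)^5.
P(M) = 0.790^5 = 0.307706
P(M+2) = 5 × 0.790^4 × 0.210^1 = 0.408976
P(M+4) = 10 × 0.790^3 × 0.210^2 = 0.217430
P(M+6) = 10 × 0.790^2 × 0.210^3 = 0.057798
P(M+8) = 5 × 0.790^1 × 0.210^4 = 0.007682
P(M+10) = 0.210^5 = 0.000408
The M+2 peak is largest (0.408976); scaling to 100 gives 75.2 : 100.0 : 53.2 : 14.1 : 1.9 : 0.1.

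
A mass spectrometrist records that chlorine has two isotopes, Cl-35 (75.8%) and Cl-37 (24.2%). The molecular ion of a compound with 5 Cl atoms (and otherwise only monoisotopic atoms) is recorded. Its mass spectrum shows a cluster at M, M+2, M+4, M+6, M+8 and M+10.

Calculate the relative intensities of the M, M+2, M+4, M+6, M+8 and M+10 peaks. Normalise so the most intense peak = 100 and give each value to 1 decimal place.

62.6 : 100.0 : 63.9 : 20.4 : 3.3 : 0.2

Expanding (0.758 + 0.242)^5:
P(M) = 0.758^5 = 0.250234
P(M+2) = 5 × 0.758^4 × 0.242^1 = 0.399450
P(M+4) = 10 × 0.758^3 × 0.242^2 = 0.255058
P(M+6) = 10 × 0.758^2 × 0.242^3 = 0.081430
P(M+8) = 5 × 0.758^1 × 0.242^4 = 0.012999
P(M+10) = 0.242^5 = 0.000830
The M+2 peak is largest (0.399450); scaling to 100 gives 62.6 : 100.0 : 63.9 : 20.4 : 3.3 : 0.2.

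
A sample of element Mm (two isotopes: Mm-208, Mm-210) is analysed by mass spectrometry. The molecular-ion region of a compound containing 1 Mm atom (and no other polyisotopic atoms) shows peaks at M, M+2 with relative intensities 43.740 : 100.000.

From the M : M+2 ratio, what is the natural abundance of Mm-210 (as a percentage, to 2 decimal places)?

Let p = fractional abundance of Mm-208. I(M+2)/I(M) = [C(1,1)·p^0·(1−p)] / p^1 = 1·(1−p)/p = 100.000/43.740 = 2.2862
(1−p)/p = 2.2862/1 = 2.2862  ⇒  p = 1/(1 + 2.2862) = 0.3043
Mm-208: 30.43%, Mm-210: 69.57%.

69.57%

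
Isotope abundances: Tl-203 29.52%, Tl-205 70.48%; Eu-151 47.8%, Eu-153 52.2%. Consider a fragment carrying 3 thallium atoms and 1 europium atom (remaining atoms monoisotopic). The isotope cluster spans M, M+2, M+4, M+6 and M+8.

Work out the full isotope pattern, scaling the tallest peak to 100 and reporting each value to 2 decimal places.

Thallium pattern (n=3): 0.02572463 : 0.18425524 : 0.43991564 : 0.35010449
Europium pattern (n=1): 0.4780 : 0.5220
Convolve the two distributions (both contribute in 2-u steps):
  M: 0.02572463×0.4780 = 0.012296
  M+2: 0.02572463×0.5220 + 0.18425524×0.4780 = 0.101502
  M+4: 0.18425524×0.5220 + 0.43991564×0.4780 = 0.306461
  M+6: 0.43991564×0.5220 + 0.35010449×0.4780 = 0.396986
  M+8: 0.35010449×0.5220 = 0.182755
Scale to base peak (0.396986) = 100: 3.10 : 25.57 : 77.20 : 100.00 : 46.04

3.10 : 25.57 : 77.20 : 100.00 : 46.04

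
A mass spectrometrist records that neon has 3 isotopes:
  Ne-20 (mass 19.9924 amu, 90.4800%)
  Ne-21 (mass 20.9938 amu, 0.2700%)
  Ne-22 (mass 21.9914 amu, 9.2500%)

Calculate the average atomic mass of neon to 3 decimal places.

20.180 amu

Weight each isotope mass by its fractional abundance: 0.904800 × 19.9924 + 0.002700 × 20.9938 + 0.092500 × 21.9914
= 18.08912 + 0.05668 + 2.03420 = 20.18000 amu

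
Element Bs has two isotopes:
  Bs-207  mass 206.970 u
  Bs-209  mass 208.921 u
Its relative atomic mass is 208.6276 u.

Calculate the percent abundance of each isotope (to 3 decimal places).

Writing the weighted mean with unknown fraction x of Bs-207:
206.970·x + 208.921·(1 − x) = 208.6276
(206.970 − 208.921)·x = 208.6276 − 208.921
x = -0.2934 / -1.951 = 0.15038 → 15.038% Bs-207, 84.962% Bs-209.

Bs-207: 15.038%, Bs-209: 84.962%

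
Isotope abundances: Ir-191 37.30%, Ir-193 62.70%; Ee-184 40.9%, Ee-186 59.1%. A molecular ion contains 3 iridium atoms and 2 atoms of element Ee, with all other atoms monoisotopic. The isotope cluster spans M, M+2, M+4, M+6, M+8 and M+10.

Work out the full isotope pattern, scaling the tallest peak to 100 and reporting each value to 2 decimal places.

2.51 : 19.94 : 63.20 : 100.00 : 79.01 : 24.93

Iridium pattern (n=3): 0.05189512 : 0.26170165 : 0.43991135 : 0.24649188
Element Ee pattern (n=2): 0.167281 : 0.483438 : 0.349281
Convolve the two distributions (both contribute in 2-u steps):
  M: 0.05189512×0.167281 = 0.008681
  M+2: 0.05189512×0.483438 + 0.26170165×0.167281 = 0.068866
  M+4: 0.05189512×0.349281 + 0.26170165×0.483438 + 0.43991135×0.167281 = 0.218231
  M+6: 0.26170165×0.349281 + 0.43991135×0.483438 + 0.24649188×0.167281 = 0.345311
  M+8: 0.43991135×0.349281 + 0.24649188×0.483438 = 0.272816
  M+10: 0.24649188×0.349281 = 0.086095
Scale to base peak (0.345311) = 100: 2.51 : 19.94 : 63.20 : 100.00 : 79.01 : 24.93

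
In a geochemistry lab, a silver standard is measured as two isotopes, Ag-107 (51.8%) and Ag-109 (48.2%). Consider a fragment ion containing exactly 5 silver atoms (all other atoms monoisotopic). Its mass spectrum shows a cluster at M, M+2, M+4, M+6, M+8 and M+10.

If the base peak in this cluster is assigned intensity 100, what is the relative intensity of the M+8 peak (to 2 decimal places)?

(0.518 + 0.482)^5 gives M 0.0373, M+2 0.1735, M+4 0.3229, M+6 0.3005, M+8 0.1398, M+10 0.0260; the largest is M+4.
P(M+4) = C(5,2) × 0.518^3 × 0.482^2 = 10 × 0.13899183 × 0.232324 = 0.322911 (base)
P(M+8) = C(5,4) × 0.518^1 × 0.482^4 = 5 × 0.5180 × 0.05397444 = 0.139794
Relative intensity = 0.139794 / 0.322911 × 100 = 43.29

43.29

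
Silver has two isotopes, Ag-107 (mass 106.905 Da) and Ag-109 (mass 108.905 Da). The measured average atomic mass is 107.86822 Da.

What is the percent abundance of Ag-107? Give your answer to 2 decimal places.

Writing the weighted mean with unknown fraction x of Ag-107:
106.905·x + 108.905·(1 − x) = 107.86822
(106.905 − 108.905)·x = 107.86822 − 108.905
x = -1.03678 / -2.000 = 0.51839 → 51.84% Ag-107, 48.16% Ag-109.

51.84%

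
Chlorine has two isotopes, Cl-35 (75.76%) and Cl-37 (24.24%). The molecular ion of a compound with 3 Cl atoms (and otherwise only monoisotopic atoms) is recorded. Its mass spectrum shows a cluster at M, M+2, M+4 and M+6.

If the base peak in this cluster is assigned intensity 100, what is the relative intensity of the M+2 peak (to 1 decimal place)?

Binomial terms of (0.7576 + 0.2424)^3: M 0.4348, M+2 0.4174, M+4 0.1335, M+6 0.0142 → M is the base peak.
P(M) = C(3,0) × 0.7576^3 × 0.2424^0 = 1 × 0.4348304 × 1.0000 = 0.434830 (base)
P(M+2) = C(3,1) × 0.7576^2 × 0.2424^1 = 3 × 0.57395776 × 0.2424 = 0.417382
Relative intensity = 0.417382 / 0.434830 × 100 = 96.0

96.0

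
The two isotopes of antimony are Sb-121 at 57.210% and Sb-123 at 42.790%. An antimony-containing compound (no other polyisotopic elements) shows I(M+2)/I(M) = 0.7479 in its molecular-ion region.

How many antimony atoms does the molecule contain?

For n independent Sb atoms, I(M+2)/I(M) = n · (abundance Sb-123) / (abundance Sb-121) = n · 0.42790/0.57210.
n = 0.7479 × 0.57210/0.42790 = 1.00 ≈ 1

1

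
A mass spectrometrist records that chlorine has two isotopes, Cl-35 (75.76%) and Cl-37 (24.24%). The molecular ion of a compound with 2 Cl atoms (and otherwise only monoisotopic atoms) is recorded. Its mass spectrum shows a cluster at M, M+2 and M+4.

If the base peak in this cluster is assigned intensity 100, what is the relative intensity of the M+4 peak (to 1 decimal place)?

(0.7576 + 0.2424)^2 gives M 0.5740, M+2 0.3673, M+4 0.0588; the largest is M.
P(M) = C(2,0) × 0.7576^2 × 0.2424^0 = 1 × 0.57395776 × 1.0000 = 0.573958 (base)
P(M+4) = C(2,2) × 0.7576^0 × 0.2424^2 = 1 × 1.0000 × 0.05875776 = 0.058758
Relative intensity = 0.058758 / 0.573958 × 100 = 10.2

10.2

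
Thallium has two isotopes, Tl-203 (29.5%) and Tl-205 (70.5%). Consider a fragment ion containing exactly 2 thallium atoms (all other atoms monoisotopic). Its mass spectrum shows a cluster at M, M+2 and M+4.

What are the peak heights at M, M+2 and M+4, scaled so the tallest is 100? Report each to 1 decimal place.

Each Tl atom is independently Tl-203 (p = 0.295) or Tl-205 (q = 0.705); the cluster is the binomial expansion (p + q)^2.
P(M) = 0.295^2 = 0.087025
P(M+2) = 2 × 0.295^1 × 0.705^1 = 0.415950
P(M+4) = 0.705^2 = 0.497025
The M+4 peak is largest (0.497025); scaling to 100 gives 17.5 : 83.7 : 100.0.

17.5 : 83.7 : 100.0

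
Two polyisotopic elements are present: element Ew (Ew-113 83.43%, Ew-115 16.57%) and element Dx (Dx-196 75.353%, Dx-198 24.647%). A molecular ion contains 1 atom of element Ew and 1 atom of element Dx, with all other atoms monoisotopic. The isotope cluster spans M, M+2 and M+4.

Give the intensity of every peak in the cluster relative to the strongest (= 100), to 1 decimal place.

Element Ew pattern (n=1): 0.8343 : 0.1657
Element Dx pattern (n=1): 0.75353 : 0.24647
Convolve the two distributions (both contribute in 2-u steps):
  M: 0.8343×0.75353 = 0.628670
  M+2: 0.8343×0.24647 + 0.1657×0.75353 = 0.330490
  M+4: 0.1657×0.24647 = 0.040840
Scale to base peak (0.628670) = 100: 100.0 : 52.6 : 6.5

100.0 : 52.6 : 6.5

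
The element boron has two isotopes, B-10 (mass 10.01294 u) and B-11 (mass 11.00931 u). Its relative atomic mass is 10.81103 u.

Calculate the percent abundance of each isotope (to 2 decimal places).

B-10: 19.90%, B-11: 80.10%

With x = fraction of B-10 (so B-11 is 1 − x):
10.01294·x + 11.00931·(1 − x) = 10.81103
(10.01294 − 11.00931)·x = 10.81103 − 11.00931
x = -0.19828 / -0.99637 = 0.19900 → 19.90% B-10, 80.10% B-11.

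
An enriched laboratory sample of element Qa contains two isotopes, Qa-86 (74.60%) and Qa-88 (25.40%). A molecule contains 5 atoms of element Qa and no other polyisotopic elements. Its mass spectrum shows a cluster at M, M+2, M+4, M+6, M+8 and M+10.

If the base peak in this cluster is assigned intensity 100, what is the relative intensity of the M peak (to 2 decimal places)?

Term probabilities: M 0.2310, M+2 0.3933, M+4 0.2678, M+6 0.0912, M+8 0.0155, M+10 0.0011. Base peak = M+2.
P(M+2) = C(5,1) × 0.7460^4 × 0.2540^1 = 5 × 0.30971006 × 0.2540 = 0.393332 (base)
P(M) = C(5,0) × 0.7460^5 × 0.2540^0 = 1 × 0.2310437 × 1.0000 = 0.231044
Relative intensity = 0.231044 / 0.393332 × 100 = 58.74

58.74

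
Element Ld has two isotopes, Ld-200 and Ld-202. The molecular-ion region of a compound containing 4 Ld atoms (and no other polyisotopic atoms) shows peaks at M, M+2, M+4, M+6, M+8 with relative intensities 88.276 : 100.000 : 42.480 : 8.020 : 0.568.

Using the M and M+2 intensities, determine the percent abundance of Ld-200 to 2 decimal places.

77.93%

Write p for the Ld-200 fraction. I(M+2)/I(M) = [C(4,1)·p^3·(1−p)] / p^4 = 4·(1−p)/p = 100.000/88.276 = 1.1328
(1−p)/p = 1.1328/4 = 0.2832  ⇒  p = 1/(1 + 0.2832) = 0.7793
Ld-200: 77.93%, Ld-202: 22.07%.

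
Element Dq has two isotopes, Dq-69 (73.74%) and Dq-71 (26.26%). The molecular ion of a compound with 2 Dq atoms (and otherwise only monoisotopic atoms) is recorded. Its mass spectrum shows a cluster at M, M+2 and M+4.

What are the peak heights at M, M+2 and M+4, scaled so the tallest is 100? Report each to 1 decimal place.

Each Dq atom is independently Dq-69 (p = 0.7374) or Dq-71 (q = 0.2626); the cluster is the binomial expansion (p + q)^2.
P(M) = 0.7374^2 = 0.543759
P(M+2) = 2 × 0.7374^1 × 0.2626^1 = 0.387282
P(M+4) = 0.2626^2 = 0.068959
The M peak is largest (0.543759); scaling to 100 gives 100.0 : 71.2 : 12.7.

100.0 : 71.2 : 12.7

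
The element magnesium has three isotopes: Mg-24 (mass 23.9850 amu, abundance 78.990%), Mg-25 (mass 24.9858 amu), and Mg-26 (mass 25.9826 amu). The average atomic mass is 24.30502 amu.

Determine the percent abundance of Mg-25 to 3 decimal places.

The remaining 21.010% is split between Mg-25 (fraction x) and Mg-26 (fraction 0.21010 − x).
Substituting: 24.9858x + 25.9826(0.21010 − x) = 5.3592685
(24.9858 − 25.9826)x = -0.09967576  ⇒  x = 0.10000, y = 0.11010
Mg-25: 10.000%, Mg-26: 11.010%.

10.000%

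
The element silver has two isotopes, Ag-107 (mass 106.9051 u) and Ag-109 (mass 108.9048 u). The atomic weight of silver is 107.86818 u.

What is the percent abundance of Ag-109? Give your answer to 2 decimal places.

With x = fraction of Ag-107 (so Ag-109 is 1 − x):
106.9051·x + 108.9048·(1 − x) = 107.86818
(106.9051 − 108.9048)·x = 107.86818 − 108.9048
x = -1.03662 / -1.9997 = 0.51839 → 51.84% Ag-107, 48.16% Ag-109.

48.16%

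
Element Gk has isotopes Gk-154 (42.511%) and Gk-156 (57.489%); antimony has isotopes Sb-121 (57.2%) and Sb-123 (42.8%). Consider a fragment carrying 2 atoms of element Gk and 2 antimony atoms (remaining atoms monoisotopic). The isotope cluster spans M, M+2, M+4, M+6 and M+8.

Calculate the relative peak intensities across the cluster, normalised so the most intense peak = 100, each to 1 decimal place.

Element Gk pattern (n=2): 0.18071851 : 0.48878298 : 0.33049851
Antimony pattern (n=2): 0.327184 : 0.489632 : 0.183184
Convolve the two distributions (both contribute in 2-u steps):
  M: 0.18071851×0.327184 = 0.059128
  M+2: 0.18071851×0.489632 + 0.48878298×0.327184 = 0.248408
  M+4: 0.18071851×0.183184 + 0.48878298×0.489632 + 0.33049851×0.327184 = 0.380562
  M+6: 0.48878298×0.183184 + 0.33049851×0.489632 = 0.251360
  M+8: 0.33049851×0.183184 = 0.060542
Scale to base peak (0.380562) = 100: 15.5 : 65.3 : 100.0 : 66.0 : 15.9

15.5 : 65.3 : 100.0 : 66.0 : 15.9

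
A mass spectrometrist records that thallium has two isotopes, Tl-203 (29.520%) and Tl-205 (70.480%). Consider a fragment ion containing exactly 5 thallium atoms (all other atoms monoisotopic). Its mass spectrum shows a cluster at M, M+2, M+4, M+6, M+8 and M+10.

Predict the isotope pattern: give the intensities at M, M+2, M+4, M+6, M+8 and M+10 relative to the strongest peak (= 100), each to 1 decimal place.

Each Tl atom is independently Tl-203 (p = 0.29520) or Tl-205 (q = 0.70480); the cluster is the binomial expansion (p + q)^5.
P(M) = 0.29520^5 = 0.002242
P(M+2) = 5 × 0.29520^4 × 0.70480^1 = 0.026761
P(M+4) = 10 × 0.29520^3 × 0.70480^2 = 0.127785
P(M+6) = 10 × 0.29520^2 × 0.70480^3 = 0.305092
P(M+8) = 5 × 0.29520^1 × 0.70480^4 = 0.364208
P(M+10) = 0.70480^5 = 0.173912
The M+8 peak is largest (0.364208); scaling to 100 gives 0.6 : 7.3 : 35.1 : 83.8 : 100.0 : 47.8.

0.6 : 7.3 : 35.1 : 83.8 : 100.0 : 47.8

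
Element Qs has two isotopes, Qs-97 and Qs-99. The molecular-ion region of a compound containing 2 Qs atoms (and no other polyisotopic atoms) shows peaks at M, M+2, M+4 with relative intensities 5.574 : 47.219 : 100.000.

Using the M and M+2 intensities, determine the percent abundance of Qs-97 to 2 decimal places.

If p is the fraction of Qs that is Qs-97, then I(M+2)/I(M) = [C(2,1)·p^1·(1−p)] / p^2 = 2·(1−p)/p = 47.219/5.574 = 8.4713
(1−p)/p = 8.4713/2 = 4.2356  ⇒  p = 1/(1 + 4.2356) = 0.1910
Qs-97: 19.10%, Qs-99: 80.90%.

19.10%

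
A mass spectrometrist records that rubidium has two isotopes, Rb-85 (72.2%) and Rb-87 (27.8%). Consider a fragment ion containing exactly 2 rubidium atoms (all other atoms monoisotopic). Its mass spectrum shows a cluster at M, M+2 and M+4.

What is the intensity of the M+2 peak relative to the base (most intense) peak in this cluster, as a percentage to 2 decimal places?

77.01%

Binomial terms of (0.722 + 0.278)^2: M 0.5213, M+2 0.4014, M+4 0.0773 → M is the base peak.
P(M) = C(2,0) × 0.722^2 × 0.278^0 = 1 × 0.521284 × 1.0000 = 0.521284 (base)
P(M+2) = C(2,1) × 0.722^1 × 0.278^1 = 2 × 0.7220 × 0.2780 = 0.401432
Relative intensity = 0.401432 / 0.521284 × 100 = 77.01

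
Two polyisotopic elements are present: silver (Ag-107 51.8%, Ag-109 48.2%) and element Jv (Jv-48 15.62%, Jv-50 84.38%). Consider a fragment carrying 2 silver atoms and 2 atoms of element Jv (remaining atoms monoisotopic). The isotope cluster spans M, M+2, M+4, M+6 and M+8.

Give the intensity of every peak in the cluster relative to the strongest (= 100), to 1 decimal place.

1.6 : 19.9 : 78.8 : 100.0 : 39.7

Silver pattern (n=2): 0.268324 : 0.499352 : 0.232324
Element Jv pattern (n=2): 0.02439844 : 0.26360312 : 0.71199844
Convolve the two distributions (both contribute in 2-u steps):
  M: 0.268324×0.02439844 = 0.006547
  M+2: 0.268324×0.26360312 + 0.499352×0.02439844 = 0.082914
  M+4: 0.268324×0.71199844 + 0.499352×0.26360312 + 0.232324×0.02439844 = 0.328345
  M+6: 0.499352×0.71199844 + 0.232324×0.26360312 = 0.416779
  M+8: 0.232324×0.71199844 = 0.165414
Scale to base peak (0.416779) = 100: 1.6 : 19.9 : 78.8 : 100.0 : 39.7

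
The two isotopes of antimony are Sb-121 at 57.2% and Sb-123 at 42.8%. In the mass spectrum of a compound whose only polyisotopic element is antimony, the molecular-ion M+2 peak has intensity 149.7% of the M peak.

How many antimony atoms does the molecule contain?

The M+2/M ratio from n Sb atoms is n · q/p = n · 0.428/0.572.
n = 1.497 × 0.572/0.428 = 2.00 ≈ 2

2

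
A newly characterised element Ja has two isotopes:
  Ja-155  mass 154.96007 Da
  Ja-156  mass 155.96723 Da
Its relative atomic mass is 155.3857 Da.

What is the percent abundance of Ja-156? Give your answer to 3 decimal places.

42.260%

With x = fraction of Ja-155 (so Ja-156 is 1 − x):
154.96007·x + 155.96723·(1 − x) = 155.3857
(154.96007 − 155.96723)·x = 155.3857 − 155.96723
x = -0.58153 / -1.00716 = 0.57740 → 57.740% Ja-155, 42.260% Ja-156.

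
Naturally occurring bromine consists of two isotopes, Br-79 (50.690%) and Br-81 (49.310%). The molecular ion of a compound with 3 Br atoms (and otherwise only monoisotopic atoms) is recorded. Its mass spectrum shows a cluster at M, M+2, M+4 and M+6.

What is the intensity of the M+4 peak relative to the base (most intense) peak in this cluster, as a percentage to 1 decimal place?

Term probabilities: M 0.1302, M+2 0.3801, M+4 0.3698, M+6 0.1199. Base peak = M+2.
P(M+2) = C(3,1) × 0.50690^2 × 0.49310^1 = 3 × 0.25694761 × 0.4931 = 0.380103 (base)
P(M+4) = C(3,2) × 0.50690^1 × 0.49310^2 = 3 × 0.5069 × 0.24314761 = 0.369755
Relative intensity = 0.369755 / 0.380103 × 100 = 97.3

97.3%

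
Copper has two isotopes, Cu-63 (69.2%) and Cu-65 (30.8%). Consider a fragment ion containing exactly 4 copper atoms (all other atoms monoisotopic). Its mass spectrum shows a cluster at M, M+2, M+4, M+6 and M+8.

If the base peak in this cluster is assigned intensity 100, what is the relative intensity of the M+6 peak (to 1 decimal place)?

(0.692 + 0.308)^4 gives M 0.2293, M+2 0.4083, M+4 0.2726, M+6 0.0809, M+8 0.0090; the largest is M+2.
P(M+2) = C(4,1) × 0.692^3 × 0.308^1 = 4 × 0.33137389 × 0.3080 = 0.408253 (base)
P(M+6) = C(4,3) × 0.692^1 × 0.308^3 = 4 × 0.6920 × 0.02921811 = 0.080876
Relative intensity = 0.080876 / 0.408253 × 100 = 19.8

19.8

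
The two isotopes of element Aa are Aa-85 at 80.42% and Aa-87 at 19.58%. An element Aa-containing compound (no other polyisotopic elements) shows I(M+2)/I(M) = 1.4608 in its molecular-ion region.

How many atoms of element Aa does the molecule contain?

6

The M+2/M ratio from n Aa atoms is n · q/p = n · 0.1958/0.8042.
n = 1.4608 × 0.8042/0.1958 = 6.00 ≈ 6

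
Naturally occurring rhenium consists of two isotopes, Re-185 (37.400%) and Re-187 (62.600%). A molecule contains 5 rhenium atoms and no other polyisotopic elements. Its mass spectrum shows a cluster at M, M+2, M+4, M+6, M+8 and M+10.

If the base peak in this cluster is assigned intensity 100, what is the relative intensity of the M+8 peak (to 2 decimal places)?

Term probabilities: M 0.0073, M+2 0.0612, M+4 0.2050, M+6 0.3431, M+8 0.2872, M+10 0.0961. Base peak = M+6.
P(M+6) = C(5,3) × 0.37400^2 × 0.62600^3 = 10 × 0.139876 × 0.24531438 = 0.343136 (base)
P(M+8) = C(5,4) × 0.37400^1 × 0.62600^4 = 5 × 0.3740 × 0.1535668 = 0.287170
Relative intensity = 0.287170 / 0.343136 × 100 = 83.69

83.69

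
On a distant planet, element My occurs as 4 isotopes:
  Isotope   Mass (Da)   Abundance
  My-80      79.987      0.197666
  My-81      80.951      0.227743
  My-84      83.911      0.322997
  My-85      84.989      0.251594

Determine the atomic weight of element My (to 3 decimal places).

82.732 Da

Ar = Σ fᵢ·mᵢ = 0.197666 × 79.987 + 0.227743 × 80.951 + 0.322997 × 83.911 + 0.251594 × 84.989
= 15.8107 + 18.4360 + 27.1030 + 21.3827 = 82.7324 Da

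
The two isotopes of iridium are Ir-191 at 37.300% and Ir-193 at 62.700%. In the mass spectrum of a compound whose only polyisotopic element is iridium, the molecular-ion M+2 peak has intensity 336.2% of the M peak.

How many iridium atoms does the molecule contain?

The M+2/M ratio from n Ir atoms is n · q/p = n · 0.62700/0.37300.
n = 3.362 × 0.37300/0.62700 = 2.00 ≈ 2

2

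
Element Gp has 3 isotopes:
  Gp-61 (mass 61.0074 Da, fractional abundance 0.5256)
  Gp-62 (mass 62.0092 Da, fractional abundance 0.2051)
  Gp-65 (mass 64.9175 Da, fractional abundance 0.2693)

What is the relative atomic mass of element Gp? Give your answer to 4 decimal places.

Ar = Σ fᵢ·mᵢ = 0.5256 × 61.0074 + 0.2051 × 62.0092 + 0.2693 × 64.9175
= 32.06549 + 12.71809 + 17.48228 = 62.26586 Da

62.2659 Da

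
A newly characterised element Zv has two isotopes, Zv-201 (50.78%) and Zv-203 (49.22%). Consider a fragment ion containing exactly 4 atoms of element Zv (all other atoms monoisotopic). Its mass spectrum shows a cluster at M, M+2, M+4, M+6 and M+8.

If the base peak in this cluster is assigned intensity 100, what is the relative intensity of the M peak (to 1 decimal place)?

17.7

Binomial terms of (0.5078 + 0.4922)^4: M 0.0665, M+2 0.2578, M+4 0.3748, M+6 0.2422, M+8 0.0587 → M+4 is the base peak.
P(M+4) = C(4,2) × 0.5078^2 × 0.4922^2 = 6 × 0.25786084 × 0.24226084 = 0.374818 (base)
P(M) = C(4,0) × 0.5078^4 × 0.4922^0 = 1 × 0.06649221 × 1.0000 = 0.066492
Relative intensity = 0.066492 / 0.374818 × 100 = 17.7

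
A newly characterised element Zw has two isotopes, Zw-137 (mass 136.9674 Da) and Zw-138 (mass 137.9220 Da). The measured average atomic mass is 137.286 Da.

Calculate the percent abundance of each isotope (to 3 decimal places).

Let x be the fractional abundance of Zw-137; then Zw-138 has abundance 1 − x.
136.9674·x + 137.9220·(1 − x) = 137.286
(136.9674 − 137.9220)·x = 137.286 − 137.9220
x = -0.6360 / -0.9546 = 0.66625 → 66.625% Zw-137, 33.375% Zw-138.

Zw-137: 66.625%, Zw-138: 33.375%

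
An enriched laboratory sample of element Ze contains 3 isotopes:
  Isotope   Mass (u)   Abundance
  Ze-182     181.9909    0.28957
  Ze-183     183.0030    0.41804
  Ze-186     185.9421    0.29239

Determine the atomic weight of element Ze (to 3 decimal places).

The abundance-weighted mean is 0.28957 × 181.9909 + 0.41804 × 183.0030 + 0.29239 × 185.9421
= 52.69910 + 76.50257 + 54.36761 = 183.56928 u

183.569 u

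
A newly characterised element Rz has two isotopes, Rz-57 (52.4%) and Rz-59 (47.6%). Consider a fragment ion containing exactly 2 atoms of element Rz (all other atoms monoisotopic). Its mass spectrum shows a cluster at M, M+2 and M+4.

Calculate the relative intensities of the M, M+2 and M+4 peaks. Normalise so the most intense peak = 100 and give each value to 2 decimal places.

Expanding (0.524 + 0.476)^2:
P(M) = 0.524^2 = 0.274576
P(M+2) = 2 × 0.524^1 × 0.476^1 = 0.498848
P(M+4) = 0.476^2 = 0.226576
The M+2 peak is largest (0.498848); scaling to 100 gives 55.04 : 100.00 : 45.42.

55.04 : 100.00 : 45.42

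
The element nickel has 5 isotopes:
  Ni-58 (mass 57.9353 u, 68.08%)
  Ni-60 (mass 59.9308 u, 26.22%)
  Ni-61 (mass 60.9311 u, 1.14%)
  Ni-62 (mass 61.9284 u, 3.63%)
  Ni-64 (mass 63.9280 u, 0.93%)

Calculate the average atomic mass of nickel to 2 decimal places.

The abundance-weighted mean is 0.6808 × 57.9353 + 0.2622 × 59.9308 + 0.0114 × 60.9311 + 0.0363 × 61.9284 + 0.0093 × 63.9280
= 39.44235 + 15.71386 + 0.69461 + 2.24800 + 0.59453 = 58.69335 u

58.69 u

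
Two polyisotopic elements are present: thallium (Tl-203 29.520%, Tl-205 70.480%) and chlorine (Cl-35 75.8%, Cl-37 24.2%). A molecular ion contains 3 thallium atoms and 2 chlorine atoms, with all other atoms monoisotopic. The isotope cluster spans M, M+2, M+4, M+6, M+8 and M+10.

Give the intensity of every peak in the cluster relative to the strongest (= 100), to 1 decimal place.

Thallium pattern (n=3): 0.02572463 : 0.18425524 : 0.43991564 : 0.35010449
Chlorine pattern (n=2): 0.574564 : 0.366872 : 0.058564
Convolve the two distributions (both contribute in 2-u steps):
  M: 0.02572463×0.574564 = 0.014780
  M+2: 0.02572463×0.366872 + 0.18425524×0.574564 = 0.115304
  M+4: 0.02572463×0.058564 + 0.18425524×0.366872 + 0.43991564×0.574564 = 0.321864
  M+6: 0.18425524×0.058564 + 0.43991564×0.366872 + 0.35010449×0.574564 = 0.373341
  M+8: 0.43991564×0.058564 + 0.35010449×0.366872 = 0.154207
  M+10: 0.35010449×0.058564 = 0.020504
Scale to base peak (0.373341) = 100: 4.0 : 30.9 : 86.2 : 100.0 : 41.3 : 5.5

4.0 : 30.9 : 86.2 : 100.0 : 41.3 : 5.5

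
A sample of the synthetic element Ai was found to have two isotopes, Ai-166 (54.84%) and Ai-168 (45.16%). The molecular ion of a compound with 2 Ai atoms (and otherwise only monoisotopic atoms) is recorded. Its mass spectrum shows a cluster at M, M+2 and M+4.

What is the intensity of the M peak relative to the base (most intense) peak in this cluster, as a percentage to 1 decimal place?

(0.5484 + 0.4516)^2 gives M 0.3007, M+2 0.4953, M+4 0.2039; the largest is M+2.
P(M+2) = C(2,1) × 0.5484^1 × 0.4516^1 = 2 × 0.5484 × 0.4516 = 0.495315 (base)
P(M) = C(2,0) × 0.5484^2 × 0.4516^0 = 1 × 0.30074256 × 1.0000 = 0.300743
Relative intensity = 0.300743 / 0.495315 × 100 = 60.7

60.7%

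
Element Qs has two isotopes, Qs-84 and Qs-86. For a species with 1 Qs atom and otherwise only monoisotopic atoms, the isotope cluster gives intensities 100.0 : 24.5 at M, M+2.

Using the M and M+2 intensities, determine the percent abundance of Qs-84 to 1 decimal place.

If p is the fraction of Qs that is Qs-84, then I(M+2)/I(M) = [C(1,1)·p^0·(1−p)] / p^1 = 1·(1−p)/p = 24.5/100.0 = 0.2450
(1−p)/p = 0.2450/1 = 0.2450  ⇒  p = 1/(1 + 0.2450) = 0.8032
Qs-84: 80.3%, Qs-86: 19.7%.

80.3%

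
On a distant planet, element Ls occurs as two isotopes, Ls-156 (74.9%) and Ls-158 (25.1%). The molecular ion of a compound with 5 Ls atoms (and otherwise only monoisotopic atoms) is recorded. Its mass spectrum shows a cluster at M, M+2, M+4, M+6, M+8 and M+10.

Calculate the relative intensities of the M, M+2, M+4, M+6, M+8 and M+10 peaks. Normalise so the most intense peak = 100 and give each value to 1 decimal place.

59.7 : 100.0 : 67.0 : 22.5 : 3.8 : 0.3

Each Ls atom is independently Ls-156 (p = 0.749) or Ls-158 (q = 0.251); the cluster is the binomial expansion (p + q)^5.
P(M) = 0.749^5 = 0.235727
P(M+2) = 5 × 0.749^4 × 0.251^1 = 0.394976
P(M+4) = 10 × 0.749^3 × 0.251^2 = 0.264724
P(M+6) = 10 × 0.749^2 × 0.251^3 = 0.088712
P(M+8) = 5 × 0.749^1 × 0.251^4 = 0.014864
P(M+10) = 0.251^5 = 0.000996
The M+2 peak is largest (0.394976); scaling to 100 gives 59.7 : 100.0 : 67.0 : 22.5 : 3.8 : 0.3.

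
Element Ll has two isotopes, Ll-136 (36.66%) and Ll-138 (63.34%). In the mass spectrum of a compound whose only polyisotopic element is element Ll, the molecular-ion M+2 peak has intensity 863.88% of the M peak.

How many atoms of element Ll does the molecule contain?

For n independent Ll atoms, I(M+2)/I(M) = n · (abundance Ll-138) / (abundance Ll-136) = n · 0.6334/0.3666.
n = 8.6388 × 0.3666/0.6334 = 5.00 ≈ 5

5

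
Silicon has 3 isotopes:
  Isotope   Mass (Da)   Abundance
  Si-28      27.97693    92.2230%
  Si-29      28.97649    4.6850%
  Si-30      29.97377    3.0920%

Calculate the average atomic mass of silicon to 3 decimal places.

Average mass = Σ (abundance × isotope mass) = 0.922230 × 27.97693 + 0.046850 × 28.97649 + 0.030920 × 29.97377
= 25.801164 + 1.357549 + 0.926789 = 28.085502 Da

28.086 Da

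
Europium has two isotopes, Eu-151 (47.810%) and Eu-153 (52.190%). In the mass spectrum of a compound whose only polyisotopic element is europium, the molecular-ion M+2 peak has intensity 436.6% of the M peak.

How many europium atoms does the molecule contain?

With n Eu atoms, P(M+2)/P(M) = C(n,1)·p^(n−1)q / p^n = n·q/p = n · 0.52190/0.47810.
n = 4.366 × 0.47810/0.52190 = 4.00 ≈ 4

4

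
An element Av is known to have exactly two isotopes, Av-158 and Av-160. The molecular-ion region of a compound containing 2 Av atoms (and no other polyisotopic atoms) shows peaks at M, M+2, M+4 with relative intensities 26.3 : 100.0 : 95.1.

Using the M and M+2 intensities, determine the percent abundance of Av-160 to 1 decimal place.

Let p = fractional abundance of Av-158. I(M+2)/I(M) = [C(2,1)·p^1·(1−p)] / p^2 = 2·(1−p)/p = 100.0/26.3 = 3.8023
(1−p)/p = 3.8023/2 = 1.9011  ⇒  p = 1/(1 + 1.9011) = 0.3447
Av-158: 34.5%, Av-160: 65.5%.

65.5%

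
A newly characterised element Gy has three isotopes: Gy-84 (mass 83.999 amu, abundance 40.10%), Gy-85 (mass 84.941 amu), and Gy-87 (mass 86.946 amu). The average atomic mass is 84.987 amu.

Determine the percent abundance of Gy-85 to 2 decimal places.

The remaining 59.90% is split between Gy-85 (fraction x) and Gy-87 (fraction 0.5990 − x).
Substituting: 84.941x + 86.946(0.5990 − x) = 51.303401
(84.941 − 86.946)x = -0.777253  ⇒  x = 0.38766, y = 0.21134
Gy-85: 38.77%, Gy-87: 21.13%.

38.77%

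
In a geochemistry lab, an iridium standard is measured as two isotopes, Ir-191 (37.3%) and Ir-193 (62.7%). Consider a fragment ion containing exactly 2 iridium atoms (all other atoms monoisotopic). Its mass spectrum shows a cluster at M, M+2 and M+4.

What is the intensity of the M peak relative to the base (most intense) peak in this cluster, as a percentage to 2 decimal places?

Term probabilities: M 0.1391, M+2 0.4677, M+4 0.3931. Base peak = M+2.
P(M+2) = C(2,1) × 0.373^1 × 0.627^1 = 2 × 0.3730 × 0.6270 = 0.467742 (base)
P(M) = C(2,0) × 0.373^2 × 0.627^0 = 1 × 0.139129 × 1.0000 = 0.139129
Relative intensity = 0.139129 / 0.467742 × 100 = 29.74

29.74%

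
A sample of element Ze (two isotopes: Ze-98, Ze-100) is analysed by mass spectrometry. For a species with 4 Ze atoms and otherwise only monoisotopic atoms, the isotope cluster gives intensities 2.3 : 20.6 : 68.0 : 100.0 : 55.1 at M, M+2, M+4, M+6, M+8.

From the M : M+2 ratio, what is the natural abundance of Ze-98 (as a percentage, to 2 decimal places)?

If p is the fraction of Ze that is Ze-98, then I(M+2)/I(M) = [C(4,1)·p^3·(1−p)] / p^4 = 4·(1−p)/p = 20.6/2.3 = 8.9565
(1−p)/p = 8.9565/4 = 2.2391  ⇒  p = 1/(1 + 2.2391) = 0.3087
Ze-98: 30.87%, Ze-100: 69.13%.

30.87%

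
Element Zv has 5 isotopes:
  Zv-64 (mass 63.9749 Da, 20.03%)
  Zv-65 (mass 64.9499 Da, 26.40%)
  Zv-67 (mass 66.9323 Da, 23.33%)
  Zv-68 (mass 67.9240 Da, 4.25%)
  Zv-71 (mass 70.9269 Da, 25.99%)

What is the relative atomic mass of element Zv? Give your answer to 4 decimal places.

Weight each isotope mass by its fractional abundance: 0.2003 × 63.9749 + 0.2640 × 64.9499 + 0.2333 × 66.9323 + 0.0425 × 67.9240 + 0.2599 × 70.9269
= 12.81417 + 17.14677 + 15.61531 + 2.88677 + 18.43390 = 66.89692 Da

66.8969 Da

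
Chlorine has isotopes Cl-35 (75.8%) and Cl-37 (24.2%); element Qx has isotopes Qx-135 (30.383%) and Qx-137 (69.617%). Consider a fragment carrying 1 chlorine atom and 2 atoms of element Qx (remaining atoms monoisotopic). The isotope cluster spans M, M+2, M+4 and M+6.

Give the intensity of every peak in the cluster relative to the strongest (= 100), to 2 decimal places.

Chlorine pattern (n=1): 0.7580 : 0.2420
Element Qx pattern (n=2): 0.09231267 : 0.42303466 : 0.48465267
Convolve the two distributions (both contribute in 2-u steps):
  M: 0.7580×0.09231267 = 0.069973
  M+2: 0.7580×0.42303466 + 0.2420×0.09231267 = 0.343000
  M+4: 0.7580×0.48465267 + 0.2420×0.42303466 = 0.469741
  M+6: 0.2420×0.48465267 = 0.117286
Scale to base peak (0.469741) = 100: 14.90 : 73.02 : 100.00 : 24.97

14.90 : 73.02 : 100.00 : 24.97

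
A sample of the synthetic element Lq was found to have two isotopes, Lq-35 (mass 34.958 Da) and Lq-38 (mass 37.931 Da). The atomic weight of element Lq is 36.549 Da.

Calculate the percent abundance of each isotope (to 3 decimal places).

Lq-35: 46.485%, Lq-38: 53.515%

Writing the weighted mean with unknown fraction x of Lq-35:
34.958·x + 37.931·(1 − x) = 36.549
(34.958 − 37.931)·x = 36.549 − 37.931
x = -1.382 / -2.973 = 0.46485 → 46.485% Lq-35, 53.515% Lq-38.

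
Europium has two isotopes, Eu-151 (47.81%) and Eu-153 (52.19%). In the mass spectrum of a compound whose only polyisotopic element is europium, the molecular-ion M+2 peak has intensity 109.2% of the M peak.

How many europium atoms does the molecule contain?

1

With n Eu atoms, P(M+2)/P(M) = C(n,1)·p^(n−1)q / p^n = n·q/p = n · 0.5219/0.4781.
n = 1.092 × 0.4781/0.5219 = 1.00 ≈ 1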